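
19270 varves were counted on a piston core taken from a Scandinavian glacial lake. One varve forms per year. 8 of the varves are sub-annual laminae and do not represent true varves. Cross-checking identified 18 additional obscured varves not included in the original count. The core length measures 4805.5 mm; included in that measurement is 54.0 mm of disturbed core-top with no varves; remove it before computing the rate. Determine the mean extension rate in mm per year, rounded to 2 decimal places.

Correcting the raw count gives 19270 − 8 + 18 = 19280 true varves.
The growth record spans 4805.5 − 54.0 = 4751.5 mm.
Extension rate ≈ 4751.5 / 19280 = 0.25 mm per year.

0.25 mm per year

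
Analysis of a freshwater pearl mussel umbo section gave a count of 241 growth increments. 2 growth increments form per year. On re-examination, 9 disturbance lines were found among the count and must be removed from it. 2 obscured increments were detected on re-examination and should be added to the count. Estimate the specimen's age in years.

After corrections the count is 241 − 9 + 2 = 234 growth increments.
With 2 growth increments per year, 234 / 2 = 117 years.

117 years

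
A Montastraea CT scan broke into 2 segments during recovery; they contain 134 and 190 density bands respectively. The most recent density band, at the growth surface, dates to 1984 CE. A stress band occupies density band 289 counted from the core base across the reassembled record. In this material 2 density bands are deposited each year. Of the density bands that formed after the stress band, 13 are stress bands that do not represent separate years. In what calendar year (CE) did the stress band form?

Total density bands = 134 + 190 = 324.
The stress band sits at density band 289 from the core base, so 324 − 289 = 35 density bands formed after it.
Removing the 13 false density bands leaves 35 − 13 = 22 true density bands beyond the stress band.
With 2 density bands per year, 22 / 2 = 11 years.
Counting back 11 years from 1984 CE places the stress band in 1984 − 11 = 1973 CE.

1973 CE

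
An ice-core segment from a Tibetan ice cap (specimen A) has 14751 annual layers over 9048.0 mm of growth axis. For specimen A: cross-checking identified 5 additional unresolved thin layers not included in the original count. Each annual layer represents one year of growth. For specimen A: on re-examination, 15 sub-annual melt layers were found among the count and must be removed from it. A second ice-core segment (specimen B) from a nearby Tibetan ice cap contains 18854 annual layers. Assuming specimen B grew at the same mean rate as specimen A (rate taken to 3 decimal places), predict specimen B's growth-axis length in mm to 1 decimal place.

Specimen A: after corrections the count is 14751 − 15 + 5 = 14741 annual layers.
A: Mean rate = 9048.0 mm / 14741 years ≈ 0.614 mm/yr.
B's length ≈ 0.614 × 18854 = 11576.4 mm.

11576.4 mm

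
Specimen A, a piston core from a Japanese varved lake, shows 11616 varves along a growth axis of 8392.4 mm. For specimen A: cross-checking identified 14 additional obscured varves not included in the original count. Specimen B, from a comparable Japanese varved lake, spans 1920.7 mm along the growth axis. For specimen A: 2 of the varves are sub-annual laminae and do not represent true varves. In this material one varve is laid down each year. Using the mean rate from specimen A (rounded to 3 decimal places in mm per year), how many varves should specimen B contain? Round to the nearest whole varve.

Specimen A: after corrections the count is 11616 − 2 + 14 = 11628 varves.
A: Extension rate ≈ 8392.4 / 11628 = 0.722 mm/year.
Specimen B: 1920.7 mm / 0.722 mm per year = 2660.25 years ≈ 2660 varves.

2660 varves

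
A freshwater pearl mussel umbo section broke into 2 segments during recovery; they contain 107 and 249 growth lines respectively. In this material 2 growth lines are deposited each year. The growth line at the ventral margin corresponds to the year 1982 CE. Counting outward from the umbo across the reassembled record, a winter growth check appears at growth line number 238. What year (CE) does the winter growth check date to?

Total growth lines = 107 + 249 = 356.
The winter growth check sits at growth line 238 from the umbo, so 356 − 238 = 118 growth lines formed after it.
Dividing by 2 growth lines per year: 118 / 2 = 59 years.
1982 − 59 = 1923 CE.

1923 CE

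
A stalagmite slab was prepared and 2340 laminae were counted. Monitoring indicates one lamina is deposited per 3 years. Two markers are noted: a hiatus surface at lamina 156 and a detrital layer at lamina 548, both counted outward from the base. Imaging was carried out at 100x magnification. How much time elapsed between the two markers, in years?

Separation: 548 − 156 = 392 laminae.
At 3 years per lamina, 392 × 3 = 1176 years.

1176 yr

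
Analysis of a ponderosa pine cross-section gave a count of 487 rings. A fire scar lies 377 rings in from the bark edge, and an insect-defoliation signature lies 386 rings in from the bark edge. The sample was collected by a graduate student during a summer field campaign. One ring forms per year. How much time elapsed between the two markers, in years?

9 yr

The two markers are separated by 386 − 377 = 9 rings.
At one ring per year, 9 years elapsed between them.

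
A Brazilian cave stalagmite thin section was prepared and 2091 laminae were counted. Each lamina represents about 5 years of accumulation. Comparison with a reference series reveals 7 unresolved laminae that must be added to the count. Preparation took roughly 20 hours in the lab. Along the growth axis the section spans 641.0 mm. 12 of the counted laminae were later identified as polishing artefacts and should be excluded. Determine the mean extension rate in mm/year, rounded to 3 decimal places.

0.061 mm/year

Adjusted count: 2091 − 12 + 7 = 2086 laminae.
Multiplying by 5 years per lamina: 2086 × 5 = 10430 years.
Extension rate ≈ 641.0 / 10430 = 0.061 mm/year.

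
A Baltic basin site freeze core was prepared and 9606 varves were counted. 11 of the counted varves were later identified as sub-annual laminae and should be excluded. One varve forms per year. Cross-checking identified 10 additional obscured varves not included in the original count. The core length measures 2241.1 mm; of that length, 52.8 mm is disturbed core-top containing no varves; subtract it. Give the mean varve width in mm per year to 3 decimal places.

Correcting the raw count gives 9606 − 11 + 10 = 9605 true varves.
The growth record spans 2241.1 − 52.8 = 2188.3 mm.
Mean rate = 2188.3 mm / 9605 years ≈ 0.228 mm per year.

0.228 mm per year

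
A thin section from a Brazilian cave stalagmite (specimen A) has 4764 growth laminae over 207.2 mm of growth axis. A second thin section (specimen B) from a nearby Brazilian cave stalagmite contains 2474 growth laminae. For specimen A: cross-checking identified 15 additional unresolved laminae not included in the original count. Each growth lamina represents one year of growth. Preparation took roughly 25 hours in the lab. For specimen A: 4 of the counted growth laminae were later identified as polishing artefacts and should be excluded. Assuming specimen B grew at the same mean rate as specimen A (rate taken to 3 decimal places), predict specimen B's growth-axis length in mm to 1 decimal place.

Specimen A: true growth lamina count = 4764 − 4 + 15 = 4775.
A: 207.2 mm over 4775 years gives 207.2 / 4775 ≈ 0.043 mm/year.
Length of B = 0.043 × 2474 = 106.4 mm.

106.4 mm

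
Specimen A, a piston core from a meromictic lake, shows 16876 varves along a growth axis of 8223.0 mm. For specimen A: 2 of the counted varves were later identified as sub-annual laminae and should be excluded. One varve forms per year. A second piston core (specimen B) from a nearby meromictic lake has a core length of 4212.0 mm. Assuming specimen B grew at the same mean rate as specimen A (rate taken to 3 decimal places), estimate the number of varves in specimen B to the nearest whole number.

8649 varves

Specimen A: after corrections the count is 16876 − 2 = 16874 varves.
A: 8223.0 mm over 16874 years gives 8223.0 / 16874 ≈ 0.487 mm/yr.
For B, 4212.0 / 0.487 = 8648.87 years ≈ 8649 varves.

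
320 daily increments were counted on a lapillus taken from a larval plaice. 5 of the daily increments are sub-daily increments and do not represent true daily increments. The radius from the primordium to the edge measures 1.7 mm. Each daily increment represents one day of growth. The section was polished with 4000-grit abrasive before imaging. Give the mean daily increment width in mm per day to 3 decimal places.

0.005 mm per day

True daily increment count = 320 − 5 = 315.
Mean rate = 1.7 mm / 315 days ≈ 0.005 mm per day.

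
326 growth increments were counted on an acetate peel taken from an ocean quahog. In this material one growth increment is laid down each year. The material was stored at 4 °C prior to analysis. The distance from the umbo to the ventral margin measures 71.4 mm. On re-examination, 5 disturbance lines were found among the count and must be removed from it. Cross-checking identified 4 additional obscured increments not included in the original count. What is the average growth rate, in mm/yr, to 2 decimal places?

0.22 mm/yr

True growth increment count = 326 − 5 + 4 = 325.
Mean rate = 71.4 mm / 325 years ≈ 0.22 mm/yr.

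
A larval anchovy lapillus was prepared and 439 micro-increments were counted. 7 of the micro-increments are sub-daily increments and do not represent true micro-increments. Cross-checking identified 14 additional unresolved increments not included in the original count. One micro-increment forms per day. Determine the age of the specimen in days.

Adjusted count: 439 − 7 + 14 = 446 micro-increments.
With a one-to-one micro-increment periodicity this is 446 days.

446 days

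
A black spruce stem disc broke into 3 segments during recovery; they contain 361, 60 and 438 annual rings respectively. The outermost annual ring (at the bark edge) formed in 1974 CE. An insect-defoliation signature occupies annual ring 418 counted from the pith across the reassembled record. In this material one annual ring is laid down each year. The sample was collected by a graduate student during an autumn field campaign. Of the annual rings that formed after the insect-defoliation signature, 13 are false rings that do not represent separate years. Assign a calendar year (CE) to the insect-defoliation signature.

Total annual rings = 361 + 60 + 438 = 859.
The insect-defoliation signature sits at annual ring 418 from the pith, so 859 − 418 = 441 annual rings formed after it.
441 − 13 false = 428 true annual rings after the insect-defoliation signature.
The annual ring at the bark edge is 1974 CE, so the insect-defoliation signature dates to 1974 − 428 = 1546 CE.

1546 CE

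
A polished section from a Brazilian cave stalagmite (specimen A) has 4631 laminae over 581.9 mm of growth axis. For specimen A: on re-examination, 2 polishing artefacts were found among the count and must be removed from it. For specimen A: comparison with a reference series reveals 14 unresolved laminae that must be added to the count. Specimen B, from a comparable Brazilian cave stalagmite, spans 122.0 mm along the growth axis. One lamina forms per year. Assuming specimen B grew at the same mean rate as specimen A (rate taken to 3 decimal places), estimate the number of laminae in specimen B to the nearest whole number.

Specimen A: true lamina count = 4631 − 2 + 14 = 4643.
A: Extension rate ≈ 581.9 / 4643 = 0.125 mm/year.
Specimen B: 122.0 mm / 0.125 mm per year = 976.00 years ≈ 976 laminae.

976 laminae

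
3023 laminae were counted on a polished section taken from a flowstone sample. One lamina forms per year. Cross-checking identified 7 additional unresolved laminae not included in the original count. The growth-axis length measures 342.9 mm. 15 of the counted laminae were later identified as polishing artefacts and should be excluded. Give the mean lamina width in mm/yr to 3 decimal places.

0.114 mm/yr

Correcting the raw count gives 3023 − 15 + 7 = 3015 true laminae.
342.9 mm over 3015 years gives 342.9 / 3015 ≈ 0.114 mm/yr.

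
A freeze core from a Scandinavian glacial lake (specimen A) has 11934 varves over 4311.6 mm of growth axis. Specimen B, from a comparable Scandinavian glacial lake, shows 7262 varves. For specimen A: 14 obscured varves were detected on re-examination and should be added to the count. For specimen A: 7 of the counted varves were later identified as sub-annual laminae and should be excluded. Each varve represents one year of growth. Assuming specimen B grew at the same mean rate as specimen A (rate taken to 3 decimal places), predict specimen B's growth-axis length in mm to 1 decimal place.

2621.6 mm

Specimen A: true varve count = 11934 − 7 + 14 = 11941.
A: 4311.6 mm over 11941 years gives 4311.6 / 11941 ≈ 0.361 mm/year.
B's length ≈ 0.361 × 7262 = 2621.6 mm.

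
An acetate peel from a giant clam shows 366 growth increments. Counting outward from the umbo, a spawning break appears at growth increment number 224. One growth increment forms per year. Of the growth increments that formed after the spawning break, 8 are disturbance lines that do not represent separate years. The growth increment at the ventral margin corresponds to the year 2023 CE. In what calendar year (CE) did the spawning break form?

366 − 224 = 142 growth increments lie beyond the spawning break toward the ventral margin.
Removing the 8 false growth increments leaves 142 − 8 = 134 true growth increments beyond the spawning break.
2023 − 134 = 1889 CE.

1889 CE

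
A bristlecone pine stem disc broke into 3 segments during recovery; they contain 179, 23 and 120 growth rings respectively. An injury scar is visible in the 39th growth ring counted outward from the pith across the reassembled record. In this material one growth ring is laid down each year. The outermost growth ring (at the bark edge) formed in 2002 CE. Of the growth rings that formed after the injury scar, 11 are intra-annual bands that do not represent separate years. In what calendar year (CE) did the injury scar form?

1730 CE

Total growth rings = 179 + 23 + 120 = 322.
322 − 39 = 283 growth rings lie beyond the injury scar toward the bark edge.
Excluding 11 false growth rings: 283 − 11 = 272.
Counting back 272 years from 2002 CE places the injury scar in 2002 − 272 = 1730 CE.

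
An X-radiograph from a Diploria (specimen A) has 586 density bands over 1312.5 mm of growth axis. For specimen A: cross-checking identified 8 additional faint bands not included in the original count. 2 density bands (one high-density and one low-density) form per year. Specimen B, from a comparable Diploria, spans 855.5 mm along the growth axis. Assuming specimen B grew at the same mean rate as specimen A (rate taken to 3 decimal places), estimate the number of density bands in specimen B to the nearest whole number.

387 density bands

Specimen A: adjusted count: 586 + 8 = 594 density bands.
Specimen A: 594 density bands at 2 per year is 594 / 2 = 297 years.
A: 1312.5 mm over 297 years gives 1312.5 / 297 ≈ 4.419 mm/yr.
For B, 855.5 / 4.419 = 193.60 years; at 2 density bands per year that is 193.60 × 2 ≈ 387 density bands.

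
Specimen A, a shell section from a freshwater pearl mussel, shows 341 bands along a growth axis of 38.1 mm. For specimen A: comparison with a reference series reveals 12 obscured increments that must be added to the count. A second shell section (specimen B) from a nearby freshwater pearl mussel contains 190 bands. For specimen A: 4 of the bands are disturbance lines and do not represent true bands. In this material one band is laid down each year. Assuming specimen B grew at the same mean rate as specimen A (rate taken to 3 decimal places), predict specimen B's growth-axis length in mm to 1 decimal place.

20.7 mm

Specimen A: correcting the raw count gives 341 − 4 + 12 = 349 true bands.
A: Extension rate ≈ 38.1 / 349 = 0.109 mm/yr.
Length of B = 0.109 × 190 = 20.7 mm.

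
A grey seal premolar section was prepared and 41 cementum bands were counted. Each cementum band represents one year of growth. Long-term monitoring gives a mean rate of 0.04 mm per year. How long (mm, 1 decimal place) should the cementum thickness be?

1.6 mm

The record spans 41 years at 0.04 mm per year.
Predicted length = 0.04 mm/year × 41 years = 1.6 mm.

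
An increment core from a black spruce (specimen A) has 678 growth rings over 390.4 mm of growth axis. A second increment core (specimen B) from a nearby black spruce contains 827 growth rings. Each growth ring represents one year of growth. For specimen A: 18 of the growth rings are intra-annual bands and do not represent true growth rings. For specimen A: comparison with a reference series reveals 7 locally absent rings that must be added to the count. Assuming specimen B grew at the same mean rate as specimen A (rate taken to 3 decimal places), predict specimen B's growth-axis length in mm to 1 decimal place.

Specimen A: adjusted count: 678 − 18 + 7 = 667 growth rings.
A: 390.4 mm over 667 years gives 390.4 / 667 ≈ 0.585 mm per year.
For B, 0.585 mm/year × 827 years = 483.8 mm.

483.8 mm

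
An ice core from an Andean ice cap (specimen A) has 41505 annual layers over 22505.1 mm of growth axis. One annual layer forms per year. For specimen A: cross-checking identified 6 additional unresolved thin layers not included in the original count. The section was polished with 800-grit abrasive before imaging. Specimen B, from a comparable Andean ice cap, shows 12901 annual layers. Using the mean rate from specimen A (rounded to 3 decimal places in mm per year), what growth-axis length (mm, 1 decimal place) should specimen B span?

6992.3 mm

Specimen A: correcting the raw count gives 41505 + 6 = 41511 true annual layers.
A: Mean rate = 22505.1 mm / 41511 years ≈ 0.542 mm/year.
For B, 0.542 mm/year × 12901 years = 6992.3 mm.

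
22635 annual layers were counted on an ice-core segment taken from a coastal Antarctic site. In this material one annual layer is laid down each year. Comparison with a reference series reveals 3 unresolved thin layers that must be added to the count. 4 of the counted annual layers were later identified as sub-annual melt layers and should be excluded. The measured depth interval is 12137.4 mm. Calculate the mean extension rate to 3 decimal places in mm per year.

0.536 mm per year

After corrections the count is 22635 − 4 + 3 = 22634 annual layers.
Mean rate = 12137.4 mm / 22634 years ≈ 0.536 mm per year.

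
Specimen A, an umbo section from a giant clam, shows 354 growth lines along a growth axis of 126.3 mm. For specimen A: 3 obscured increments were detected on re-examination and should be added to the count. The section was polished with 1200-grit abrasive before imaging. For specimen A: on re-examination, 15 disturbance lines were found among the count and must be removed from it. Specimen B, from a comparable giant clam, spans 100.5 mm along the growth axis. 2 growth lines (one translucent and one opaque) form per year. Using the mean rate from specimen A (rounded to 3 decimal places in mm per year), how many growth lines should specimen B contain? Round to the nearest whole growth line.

Specimen A: true growth line count = 354 − 15 + 3 = 342.
Specimen A: 342 growth lines at 2 per year is 342 / 2 = 171 years.
A: Extension rate ≈ 126.3 / 171 = 0.739 mm per year.
B spans 100.5 / 0.739 = 135.99 years; at 2 growth lines per year that is 135.99 × 2 ≈ 272 growth lines.

272 growth lines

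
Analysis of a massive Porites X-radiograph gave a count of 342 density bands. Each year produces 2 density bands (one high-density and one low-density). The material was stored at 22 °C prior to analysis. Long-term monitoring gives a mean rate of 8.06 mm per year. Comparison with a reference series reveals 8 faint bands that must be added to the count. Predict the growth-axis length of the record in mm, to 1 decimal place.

True density band count = 342 + 8 = 350.
With 2 density bands per year, 350 / 2 = 175 years.
Length ≈ 8.06 × 175 = 1410.5 mm.

1410.5 mm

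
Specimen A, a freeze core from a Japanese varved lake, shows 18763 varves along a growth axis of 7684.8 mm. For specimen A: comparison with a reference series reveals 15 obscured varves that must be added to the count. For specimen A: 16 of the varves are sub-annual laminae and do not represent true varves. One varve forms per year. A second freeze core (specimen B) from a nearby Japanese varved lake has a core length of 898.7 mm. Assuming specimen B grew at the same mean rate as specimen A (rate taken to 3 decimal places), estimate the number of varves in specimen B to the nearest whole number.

Specimen A: adjusted count: 18763 − 16 + 15 = 18762 varves.
A: Mean rate = 7684.8 mm / 18762 years ≈ 0.410 mm/year.
Specimen B: 898.7 mm / 0.410 mm per year = 2191.95 years ≈ 2192 varves.

2192 varves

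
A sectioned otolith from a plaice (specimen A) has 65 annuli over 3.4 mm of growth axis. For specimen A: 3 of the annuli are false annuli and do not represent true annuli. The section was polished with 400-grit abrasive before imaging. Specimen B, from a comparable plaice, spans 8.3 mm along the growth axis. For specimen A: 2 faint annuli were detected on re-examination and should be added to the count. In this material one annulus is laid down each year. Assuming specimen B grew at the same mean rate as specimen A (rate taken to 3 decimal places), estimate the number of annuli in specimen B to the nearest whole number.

Specimen A: after corrections the count is 65 − 3 + 2 = 64 annuli.
A: Mean rate = 3.4 mm / 64 years ≈ 0.053 mm/year.
For B, 8.3 / 0.053 = 156.60 years ≈ 157 annuli.

157 annuli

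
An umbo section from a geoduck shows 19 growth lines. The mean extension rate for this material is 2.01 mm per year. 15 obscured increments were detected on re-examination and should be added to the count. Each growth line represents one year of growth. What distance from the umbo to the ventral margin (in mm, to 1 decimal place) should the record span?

Adjusted count: 19 + 15 = 34 growth lines.
34 years at 2.01 mm/year gives 2.01 × 34 = 68.3 mm.

68.3 mm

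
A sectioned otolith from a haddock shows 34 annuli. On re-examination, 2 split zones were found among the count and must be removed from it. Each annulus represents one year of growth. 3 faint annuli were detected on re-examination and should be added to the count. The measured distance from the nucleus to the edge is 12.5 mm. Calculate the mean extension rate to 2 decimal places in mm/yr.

0.36 mm/yr

Correcting the raw count gives 34 − 2 + 3 = 35 true annuli.
Extension rate ≈ 12.5 / 35 = 0.36 mm/yr.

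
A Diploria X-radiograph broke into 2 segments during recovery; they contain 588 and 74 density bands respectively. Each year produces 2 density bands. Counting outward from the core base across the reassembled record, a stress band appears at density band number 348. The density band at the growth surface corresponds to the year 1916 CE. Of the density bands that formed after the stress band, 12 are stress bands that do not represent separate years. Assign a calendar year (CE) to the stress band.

1765 CE

Total density bands = 588 + 74 = 662.
Between density band 348 and the growth surface there are 662 − 348 = 314 density bands.
Excluding 12 false density bands: 314 − 12 = 302.
With 2 density bands per year, 302 / 2 = 151 years.
The density band at the growth surface is 1916 CE, so the stress band dates to 1916 − 151 = 1765 CE.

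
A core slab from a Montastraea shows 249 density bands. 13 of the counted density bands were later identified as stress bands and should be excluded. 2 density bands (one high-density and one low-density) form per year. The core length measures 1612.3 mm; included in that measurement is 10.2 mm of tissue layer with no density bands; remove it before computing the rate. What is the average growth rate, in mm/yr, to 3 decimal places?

13.577 mm/yr

After corrections the count is 249 − 13 = 236 density bands.
236 density bands at 2 per year is 236 / 2 = 118 years.
The growth record spans 1612.3 − 10.2 = 1602.1 mm.
1602.1 mm over 118 years gives 1602.1 / 118 ≈ 13.577 mm/yr.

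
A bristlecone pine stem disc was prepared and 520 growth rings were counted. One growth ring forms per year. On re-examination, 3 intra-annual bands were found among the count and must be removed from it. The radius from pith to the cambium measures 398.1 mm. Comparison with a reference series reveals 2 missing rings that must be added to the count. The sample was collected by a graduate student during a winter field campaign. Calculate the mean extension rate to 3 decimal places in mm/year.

0.767 mm/year

After corrections the count is 520 − 3 + 2 = 519 growth rings.
398.1 mm over 519 years gives 398.1 / 519 ≈ 0.767 mm/year.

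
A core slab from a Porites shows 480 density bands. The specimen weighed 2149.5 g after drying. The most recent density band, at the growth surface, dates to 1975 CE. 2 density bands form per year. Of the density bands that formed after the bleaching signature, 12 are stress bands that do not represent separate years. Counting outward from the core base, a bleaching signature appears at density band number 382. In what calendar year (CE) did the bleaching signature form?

1932 CE

480 − 382 = 98 density bands lie beyond the bleaching signature toward the growth surface.
Excluding 12 false density bands: 98 − 12 = 86.
Dividing by 2 density bands per year: 86 / 2 = 43 years.
Counting back 43 years from 1975 CE places the bleaching signature in 1975 − 43 = 1932 CE.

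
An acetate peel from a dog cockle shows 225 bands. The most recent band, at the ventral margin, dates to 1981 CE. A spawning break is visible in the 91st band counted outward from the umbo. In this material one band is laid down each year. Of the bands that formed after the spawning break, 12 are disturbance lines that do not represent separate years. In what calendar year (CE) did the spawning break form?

1859 CE

Between band 91 and the ventral margin there are 225 − 91 = 134 bands.
Removing the 12 false bands leaves 134 − 12 = 122 true bands beyond the spawning break.
The band at the ventral margin is 1981 CE, so the spawning break dates to 1981 − 122 = 1859 CE.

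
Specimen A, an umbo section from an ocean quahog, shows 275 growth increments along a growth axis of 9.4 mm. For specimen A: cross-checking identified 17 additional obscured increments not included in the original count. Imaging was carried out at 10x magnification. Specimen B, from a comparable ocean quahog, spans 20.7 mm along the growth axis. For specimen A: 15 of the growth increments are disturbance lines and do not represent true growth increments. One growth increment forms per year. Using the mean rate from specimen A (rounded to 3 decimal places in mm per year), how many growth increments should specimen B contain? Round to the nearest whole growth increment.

Specimen A: after corrections the count is 275 − 15 + 17 = 277 growth increments.
A: Extension rate ≈ 9.4 / 277 = 0.034 mm/year.
For B, 20.7 / 0.034 = 608.82 years ≈ 609 growth increments.

609 growth increments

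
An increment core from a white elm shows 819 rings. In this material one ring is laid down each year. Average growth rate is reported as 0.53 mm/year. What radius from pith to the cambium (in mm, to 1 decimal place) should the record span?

434.1 mm

819 years of growth are recorded.
819 years at 0.53 mm/year gives 0.53 × 819 = 434.1 mm.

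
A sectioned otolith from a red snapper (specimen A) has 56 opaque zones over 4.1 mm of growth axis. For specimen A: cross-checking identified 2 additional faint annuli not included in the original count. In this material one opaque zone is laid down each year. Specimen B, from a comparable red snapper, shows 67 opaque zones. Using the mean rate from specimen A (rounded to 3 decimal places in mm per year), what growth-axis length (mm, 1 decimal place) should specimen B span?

4.8 mm

Specimen A: true opaque zone count = 56 + 2 = 58.
A: Extension rate ≈ 4.1 / 58 = 0.071 mm per year.
For B, 0.071 mm/year × 67 years = 4.8 mm.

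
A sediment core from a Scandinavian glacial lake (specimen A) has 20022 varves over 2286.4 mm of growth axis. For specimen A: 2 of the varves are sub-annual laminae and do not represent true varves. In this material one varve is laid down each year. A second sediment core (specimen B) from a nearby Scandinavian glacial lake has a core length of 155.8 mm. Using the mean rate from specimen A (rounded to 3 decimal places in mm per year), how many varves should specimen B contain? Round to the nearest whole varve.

1367 varves

Specimen A: after corrections the count is 20022 − 2 = 20020 varves.
A: Extension rate ≈ 2286.4 / 20020 = 0.114 mm per year.
B spans 155.8 / 0.114 = 1366.67 years ≈ 1367 varves.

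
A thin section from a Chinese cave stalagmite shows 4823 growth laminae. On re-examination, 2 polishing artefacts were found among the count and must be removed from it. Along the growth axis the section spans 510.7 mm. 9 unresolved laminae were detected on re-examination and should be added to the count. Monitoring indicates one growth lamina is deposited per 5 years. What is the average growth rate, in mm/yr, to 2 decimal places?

0.02 mm/yr

Adjusted count: 4823 − 2 + 9 = 4830 growth laminae.
Multiplying by 5 years per growth lamina: 4830 × 5 = 24150 years.
Extension rate ≈ 510.7 / 24150 = 0.02 mm/yr.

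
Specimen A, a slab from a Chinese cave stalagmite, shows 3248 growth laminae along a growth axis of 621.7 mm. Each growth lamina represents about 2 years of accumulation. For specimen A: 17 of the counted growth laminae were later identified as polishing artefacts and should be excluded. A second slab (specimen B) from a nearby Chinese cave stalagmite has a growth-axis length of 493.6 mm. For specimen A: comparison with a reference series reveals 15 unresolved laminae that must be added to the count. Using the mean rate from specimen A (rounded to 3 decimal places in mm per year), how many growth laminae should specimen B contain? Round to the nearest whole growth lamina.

Specimen A: correcting the raw count gives 3248 − 17 + 15 = 3246 true growth laminae.
Specimen A: multiplying by 2 years per growth lamina: 3246 × 2 = 6492 years.
A: Extension rate ≈ 621.7 / 6492 = 0.096 mm per year.
For B, 493.6 / 0.096 = 5141.67 years; at 2 years per growth lamina that is 5141.67 / 2 ≈ 2571 growth laminae.

2571 growth laminae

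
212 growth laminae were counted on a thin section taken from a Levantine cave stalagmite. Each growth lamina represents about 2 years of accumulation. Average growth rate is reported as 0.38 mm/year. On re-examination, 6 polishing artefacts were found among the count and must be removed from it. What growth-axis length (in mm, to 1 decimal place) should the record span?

156.6 mm

True growth lamina count = 212 − 6 = 206.
206 growth laminae at 2 years each span 206 × 2 = 412 years.
Predicted length = 0.38 mm/year × 412 years = 156.6 mm.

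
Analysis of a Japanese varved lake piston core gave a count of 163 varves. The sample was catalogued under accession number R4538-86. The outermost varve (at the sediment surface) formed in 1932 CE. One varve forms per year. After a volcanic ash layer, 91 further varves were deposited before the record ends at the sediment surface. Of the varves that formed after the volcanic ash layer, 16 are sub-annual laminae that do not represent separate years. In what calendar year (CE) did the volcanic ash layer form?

91 varves post-date the volcanic ash layer.
Removing the 16 false varves leaves 91 − 16 = 75 true varves beyond the volcanic ash layer.
1932 − 75 = 1857 CE.

1857 CE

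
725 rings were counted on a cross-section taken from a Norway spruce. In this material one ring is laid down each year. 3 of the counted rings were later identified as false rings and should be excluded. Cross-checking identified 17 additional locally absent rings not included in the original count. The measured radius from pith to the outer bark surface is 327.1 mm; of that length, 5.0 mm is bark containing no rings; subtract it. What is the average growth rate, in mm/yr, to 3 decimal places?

After corrections the count is 725 − 3 + 17 = 739 rings.
Net length = 327.1 − 5.0 = 322.1 mm.
322.1 mm over 739 years gives 322.1 / 739 ≈ 0.436 mm/yr.

0.436 mm/yr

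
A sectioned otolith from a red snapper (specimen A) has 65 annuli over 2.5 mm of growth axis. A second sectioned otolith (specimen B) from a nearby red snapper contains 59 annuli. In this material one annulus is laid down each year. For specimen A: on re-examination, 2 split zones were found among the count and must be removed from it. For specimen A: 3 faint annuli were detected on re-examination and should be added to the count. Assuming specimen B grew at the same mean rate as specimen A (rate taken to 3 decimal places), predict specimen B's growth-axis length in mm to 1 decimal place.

Specimen A: correcting the raw count gives 65 − 2 + 3 = 66 true annuli.
A: 2.5 mm over 66 years gives 2.5 / 66 ≈ 0.038 mm/year.
B's length ≈ 0.038 × 59 = 2.2 mm.

2.2 mm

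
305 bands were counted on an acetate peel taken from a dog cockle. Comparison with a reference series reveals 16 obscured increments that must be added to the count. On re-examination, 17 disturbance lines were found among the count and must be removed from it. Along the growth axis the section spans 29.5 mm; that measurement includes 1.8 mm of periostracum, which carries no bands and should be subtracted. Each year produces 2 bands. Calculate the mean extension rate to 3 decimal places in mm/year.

0.182 mm/year

After corrections the count is 305 − 17 + 16 = 304 bands.
With 2 bands per year, 304 / 2 = 152 years.
Net length = 29.5 − 1.8 = 27.7 mm.
Mean rate = 27.7 mm / 152 years ≈ 0.182 mm/year.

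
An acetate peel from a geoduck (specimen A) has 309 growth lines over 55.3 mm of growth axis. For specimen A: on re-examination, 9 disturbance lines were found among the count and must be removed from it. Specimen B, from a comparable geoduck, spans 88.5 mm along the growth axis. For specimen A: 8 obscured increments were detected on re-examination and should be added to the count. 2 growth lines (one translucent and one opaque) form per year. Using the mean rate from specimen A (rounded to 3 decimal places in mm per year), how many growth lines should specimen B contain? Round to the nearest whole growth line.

Specimen A: correcting the raw count gives 309 − 9 + 8 = 308 true growth lines.
Specimen A: 308 growth lines at 2 per year is 308 / 2 = 154 years.
A: 55.3 mm over 154 years gives 55.3 / 154 ≈ 0.359 mm/year.
B spans 88.5 / 0.359 = 246.52 years; at 2 growth lines per year that is 246.52 × 2 ≈ 493 growth lines.

493 growth lines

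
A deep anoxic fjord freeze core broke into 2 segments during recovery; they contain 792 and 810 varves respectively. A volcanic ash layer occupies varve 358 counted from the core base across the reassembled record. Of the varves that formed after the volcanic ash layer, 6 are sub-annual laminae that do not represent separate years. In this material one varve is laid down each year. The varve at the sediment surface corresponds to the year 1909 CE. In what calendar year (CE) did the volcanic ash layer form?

671 CE

Total varves = 792 + 810 = 1602.
1602 − 358 = 1244 varves lie beyond the volcanic ash layer toward the sediment surface.
1244 − 6 false = 1238 true varves after the volcanic ash layer.
The varve at the sediment surface is 1909 CE, so the volcanic ash layer dates to 1909 − 1238 = 671 CE.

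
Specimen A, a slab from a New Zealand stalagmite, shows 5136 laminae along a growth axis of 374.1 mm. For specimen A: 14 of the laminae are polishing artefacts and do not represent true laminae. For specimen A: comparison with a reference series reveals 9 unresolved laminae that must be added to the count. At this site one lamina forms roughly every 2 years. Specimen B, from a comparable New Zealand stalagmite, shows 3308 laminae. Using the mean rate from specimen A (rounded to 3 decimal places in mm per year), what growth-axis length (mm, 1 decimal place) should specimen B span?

Specimen A: after corrections the count is 5136 − 14 + 9 = 5131 laminae.
Specimen A: at 2 years per lamina, 5131 × 2 = 10262 years.
A: 374.1 mm over 10262 years gives 374.1 / 10262 ≈ 0.036 mm/yr.
Specimen B: at 2 years per lamina, 3308 × 2 = 6616 years. Length of B = 0.036 × 6616 = 238.2 mm.

238.2 mm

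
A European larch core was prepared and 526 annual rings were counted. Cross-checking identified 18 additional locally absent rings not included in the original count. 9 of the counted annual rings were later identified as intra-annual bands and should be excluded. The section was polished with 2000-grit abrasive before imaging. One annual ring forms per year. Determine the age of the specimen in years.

After corrections the count is 526 − 9 + 18 = 535 annual rings.
At one annual ring per year, that is 535 years.

535 yr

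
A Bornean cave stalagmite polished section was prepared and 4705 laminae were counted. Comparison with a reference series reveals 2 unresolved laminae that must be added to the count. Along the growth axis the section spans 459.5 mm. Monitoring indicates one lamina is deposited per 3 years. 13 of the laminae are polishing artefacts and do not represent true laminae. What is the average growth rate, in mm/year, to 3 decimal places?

0.033 mm/year

Correcting the raw count gives 4705 − 13 + 2 = 4694 true laminae.
At 3 years per lamina, 4694 × 3 = 14082 years.
Extension rate ≈ 459.5 / 14082 = 0.033 mm/year.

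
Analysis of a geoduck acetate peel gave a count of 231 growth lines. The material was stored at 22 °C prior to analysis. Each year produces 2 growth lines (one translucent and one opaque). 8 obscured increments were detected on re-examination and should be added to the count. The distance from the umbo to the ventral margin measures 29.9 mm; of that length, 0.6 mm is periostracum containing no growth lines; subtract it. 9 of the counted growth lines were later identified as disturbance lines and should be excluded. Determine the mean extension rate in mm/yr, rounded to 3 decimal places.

0.255 mm/yr

After corrections the count is 231 − 9 + 8 = 230 growth lines.
With 2 growth lines per year, 230 / 2 = 115 years.
The growth record spans 29.9 − 0.6 = 29.3 mm.
Mean rate = 29.3 mm / 115 years ≈ 0.255 mm/yr.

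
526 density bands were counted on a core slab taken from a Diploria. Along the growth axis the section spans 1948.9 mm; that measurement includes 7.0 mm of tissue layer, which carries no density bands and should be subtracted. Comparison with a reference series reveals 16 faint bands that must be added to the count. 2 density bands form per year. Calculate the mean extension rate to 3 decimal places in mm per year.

Correcting the raw count gives 526 + 16 = 542 true density bands.
Dividing by 2 density bands per year: 542 / 2 = 271 years.
Net length = 1948.9 − 7.0 = 1941.9 mm.
Extension rate ≈ 1941.9 / 271 = 7.166 mm per year.

7.166 mm per year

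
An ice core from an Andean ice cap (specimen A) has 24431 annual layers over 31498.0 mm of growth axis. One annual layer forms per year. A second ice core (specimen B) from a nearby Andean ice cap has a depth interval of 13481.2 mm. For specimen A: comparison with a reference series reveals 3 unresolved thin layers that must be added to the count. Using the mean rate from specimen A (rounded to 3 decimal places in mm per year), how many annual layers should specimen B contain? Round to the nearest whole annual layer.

Specimen A: true annual layer count = 24431 + 3 = 24434.
A: Mean rate = 31498.0 mm / 24434 years ≈ 1.289 mm per year.
Specimen B: 13481.2 mm / 1.289 mm per year = 10458.65 years ≈ 10459 annual layers.

10459 annual layers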